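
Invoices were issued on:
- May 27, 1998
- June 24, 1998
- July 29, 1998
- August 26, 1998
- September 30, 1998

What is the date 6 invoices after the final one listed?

March 31, 1999

Every date is a Wednesday; gaps 28, 35, 28, 35 days.
Each is the last Wednesday of its month (at least one falls on the 29th or later, ruling out '4th Wednesday').
October 1998 ends with Wednesday October 28, 1998.
Last Wednesday of November 1998: November 25, 1998.
Last Wednesday of December 1998: December 30, 1998.
January 1999 ends with Wednesday January 27, 1999.
Last Wednesday of February 1999: February 24, 1999.
March 1999 ends with Wednesday March 31, 1999.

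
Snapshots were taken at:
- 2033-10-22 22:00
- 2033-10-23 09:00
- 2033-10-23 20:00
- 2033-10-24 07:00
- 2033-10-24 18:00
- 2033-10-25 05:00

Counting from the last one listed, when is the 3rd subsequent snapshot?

The interval is a steady 11 hours (11, 11, 11, 11, 11).
2033-10-25 05:00 + 11 h = 2033-10-25 16:00.
2033-10-25 16:00 + 11 h = 2033-10-26 03:00.
2033-10-26 03:00 + 11 h = 2033-10-26 14:00.

2033-10-26 14:00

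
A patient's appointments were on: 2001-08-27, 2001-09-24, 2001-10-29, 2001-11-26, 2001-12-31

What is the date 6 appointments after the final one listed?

All Mondays; the gaps (28, 35, 28, 35) vary with month length.
This is the last Monday of each month.
January 2002 ends with Monday 2002-01-28.
Last Monday of February 2002: 2002-02-25.
Last Monday of March 2002: 2002-03-25.
Last Monday of April 2002: 2002-04-29.
May 2002 ends with Monday 2002-05-27.
Last Monday of June 2002: 2002-06-24.

2002-06-24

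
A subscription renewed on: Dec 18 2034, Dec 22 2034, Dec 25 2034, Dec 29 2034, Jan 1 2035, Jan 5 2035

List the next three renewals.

Jan 8 2035, Jan 12 2035, Jan 15 2035

The gap pattern 4, 3, 4, 3, 4 repeats every 2 events.
These are the Mondays and Fridays of each week.
The following Monday is Jan 8 2035.
The following Friday is Jan 12 2035.
The following Monday is Jan 15 2035.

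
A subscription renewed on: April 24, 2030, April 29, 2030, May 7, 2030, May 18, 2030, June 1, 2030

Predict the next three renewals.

June 18, 2030; July 8, 2030; July 31, 2030

Intervals are 5, 8, 11, 14 days — an arithmetic progression with common difference 3.
Next gap: 17 days. June 1, 2030 + 17 days = June 18, 2030.
Next gap: 20 days. June 18, 2030 + 20 days = July 8, 2030.
Next gap: 23 days. July 8, 2030 + 23 days = July 31, 2030.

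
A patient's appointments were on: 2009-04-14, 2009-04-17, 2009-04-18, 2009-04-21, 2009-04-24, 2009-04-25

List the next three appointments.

2009-04-28, 2009-05-01, 2009-05-02

Gaps: 3, 1, 3, 3, 1 days — not constant, but cyclic with period 3.
The events fall on every Tuesday, Friday and Saturday.
Next Tuesday: 2009-04-28.
Next Friday: 2009-05-01.
Next Saturday: 2009-05-02.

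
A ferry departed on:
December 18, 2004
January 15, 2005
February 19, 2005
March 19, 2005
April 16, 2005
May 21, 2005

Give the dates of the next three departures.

Gaps: 28, 35, 28, 28, 35 days — a mix of 28 and 35. Every date is a Saturday.
Each is the 3rd Saturday of its month.
3rd Saturday of June 2005: June 18, 2005.
3rd Saturday of July 2005: July 16, 2005.
3rd Saturday of August 2005: August 20, 2005.

June 18, 2005; July 16, 2005; August 20, 2005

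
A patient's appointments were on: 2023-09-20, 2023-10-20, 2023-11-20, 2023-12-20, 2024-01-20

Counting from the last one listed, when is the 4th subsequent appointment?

The day-of-month is always 20 (30, 31, 30, 31 days between events).
So this recurs on the 20th of each month.
Next: February 2024 → 2024-02-20.
Next: March 2024 → 2024-03-20.
April 2024: 2024-04-20.
Next: May 2024 → 2024-05-20.

2024-05-20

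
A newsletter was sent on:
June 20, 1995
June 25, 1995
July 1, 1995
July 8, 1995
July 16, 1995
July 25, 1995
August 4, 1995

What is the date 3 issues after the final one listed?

The spacing grows by 1 each time: 5, 6, 7, 8, 9, 10 days.
Next gap: 11 days. August 4, 1995 + 11 days = August 15, 1995.
Next gap: 12 days. August 15, 1995 + 12 days = August 27, 1995.
Next gap: 13 days. August 27, 1995 + 13 days = September 9, 1995.

September 9, 1995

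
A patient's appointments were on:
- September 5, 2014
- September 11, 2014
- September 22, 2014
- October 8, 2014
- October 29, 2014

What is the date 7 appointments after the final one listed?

August 12, 2015

Intervals are 6, 11, 16, 21 days — an arithmetic progression with common difference 5.
Next gap: 26 days. October 29, 2014 + 26 days = November 24, 2014.
Next gap: 31 days. November 24, 2014 + 31 days = December 25, 2014.
Next gap: 36 days. December 25, 2014 + 36 days = January 30, 2015.
Next gap: 41 days. January 30, 2015 + 41 days = March 12, 2015.
Next gap: 46 days. March 12, 2015 + 46 days = April 27, 2015.
Next gap: 51 days. April 27, 2015 + 51 days = June 17, 2015.
Next gap: 56 days. June 17, 2015 + 56 days = August 12, 2015.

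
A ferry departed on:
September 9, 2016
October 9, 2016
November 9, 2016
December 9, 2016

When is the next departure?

The day-of-month is always 9 (30, 31, 30 days between events).
So this recurs on the 9th of each month.
Next: January 2017 → January 9, 2017.

January 9, 2017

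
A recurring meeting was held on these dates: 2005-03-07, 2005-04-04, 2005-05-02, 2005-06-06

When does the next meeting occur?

Gaps: 28, 28, 35 days — a mix of 28 and 35. Every date is a Monday.
Each is the 1st Monday of its month.
July 2005 — 1st Monday is 2005-07-04.

2005-07-04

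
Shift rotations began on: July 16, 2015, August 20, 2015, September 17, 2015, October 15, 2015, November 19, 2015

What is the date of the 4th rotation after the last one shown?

March 17, 2016

Gaps: 35, 28, 28, 35 days — a mix of 28 and 35. Every date is a Thursday.
Each is the 3rd Thursday of its month.
3rd Thursday of December 2015: December 17, 2015.
January 2016 — 3rd Thursday is January 21, 2016.
3rd Thursday of February 2016: February 18, 2016.
March 2016 — 3rd Thursday is March 17, 2016.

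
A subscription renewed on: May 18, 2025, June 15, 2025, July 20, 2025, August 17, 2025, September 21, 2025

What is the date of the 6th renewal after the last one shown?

March 15, 2026

Gaps: 28, 35, 28, 35 days — a mix of 28 and 35. Every date is a Sunday.
Each is the 3rd Sunday of its month.
3rd Sunday of October 2025: October 19, 2025.
3rd Sunday of November 2025: November 16, 2025.
3rd Sunday of December 2025: December 21, 2025.
January 2026 — 3rd Sunday is January 18, 2026.
February 2026 — 3rd Sunday is February 15, 2026.
March 2026 — 3rd Sunday is March 15, 2026.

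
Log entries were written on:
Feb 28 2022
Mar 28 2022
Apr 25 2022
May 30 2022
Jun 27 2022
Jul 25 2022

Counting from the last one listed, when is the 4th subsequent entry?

Nov 28 2022

These are Mondays with 28, 28, 35, 28, 28-day gaps.
Each is the final Monday of its month — May 30 2022 is past the 28th, so '4th Monday' doesn't fit.
Last Monday of August 2022: Aug 29 2022.
Last Monday of September 2022: Sep 26 2022.
Last Monday of October 2022: Oct 31 2022.
November 2022 ends with Monday Nov 28 2022.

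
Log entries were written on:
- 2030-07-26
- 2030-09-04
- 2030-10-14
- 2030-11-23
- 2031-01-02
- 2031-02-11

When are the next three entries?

Gaps between consecutive events: 40, 40, 40, 40, 40 days — a constant 40-day interval.
2031-02-11 + 40 days = 2031-03-23.
2031-03-23 + 40 days = 2031-05-02.
2031-05-02 + 40 days = 2031-06-11.

2031-03-23, 2031-05-02, 2031-06-11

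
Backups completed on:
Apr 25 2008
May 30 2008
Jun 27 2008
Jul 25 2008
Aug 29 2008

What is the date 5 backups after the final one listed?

Jan 30 2009

These are Fridays with 35, 28, 28, 35-day gaps.
Each is the final Friday of its month — May 30 2008 is past the 28th, so '4th Friday' doesn't fit.
September 2008 ends with Friday Sep 26 2008.
October 2008 ends with Friday Oct 31 2008.
November 2008 ends with Friday Nov 28 2008.
Last Friday of December 2008: Dec 26 2008.
January 2009 ends with Friday Jan 30 2009.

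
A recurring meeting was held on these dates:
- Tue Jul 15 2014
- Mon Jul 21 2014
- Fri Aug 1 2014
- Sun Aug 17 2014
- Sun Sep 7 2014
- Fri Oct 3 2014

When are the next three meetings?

Mon Nov 3 2014, Tue Dec 9 2014, Mon Jan 19 2015

The spacing grows by 5 each time: 6, 11, 16, 21, 26 days.
Next gap: 31 days. Fri Oct 3 2014 + 31 days = Mon Nov 3 2014.
Next gap: 36 days. Mon Nov 3 2014 + 36 days = Tue Dec 9 2014.
Next gap: 41 days. Tue Dec 9 2014 + 41 days = Mon Jan 19 2015.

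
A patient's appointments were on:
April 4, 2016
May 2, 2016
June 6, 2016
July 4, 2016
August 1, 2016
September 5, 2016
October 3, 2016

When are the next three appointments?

These are Mondays at 28- or 35-day spacing (28, 35, 28, 28, 35, 28).
The pattern: 1st Monday of the month.
1st Monday of November 2016: November 7, 2016.
December 2016 — 1st Monday is December 5, 2016.
January 2017 — 1st Monday is January 2, 2017.

November 7, 2016; December 5, 2016; January 2, 2017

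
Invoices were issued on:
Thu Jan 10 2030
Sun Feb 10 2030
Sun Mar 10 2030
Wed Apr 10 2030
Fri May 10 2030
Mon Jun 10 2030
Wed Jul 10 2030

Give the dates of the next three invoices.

The day-of-month is always 10 (31, 28, 31, 30, 31, 30 days between events).
So this recurs on the 10th of each month.
Next: August 2030 → Sat Aug 10 2030.
September 2030: Tue Sep 10 2030.
October 2030: Thu Oct 10 2030.

Sat Aug 10 2030, Tue Sep 10 2030, Thu Oct 10 2030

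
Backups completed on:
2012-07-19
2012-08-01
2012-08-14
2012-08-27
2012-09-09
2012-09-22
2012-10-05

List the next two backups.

2012-10-18, 2012-10-31

Gaps between consecutive events: 13, 13, 13, 13, 13, 13 days — a constant 13-day interval.
2012-10-05 + 13 days = 2012-10-18.
2012-10-18 + 13 days = 2012-10-31.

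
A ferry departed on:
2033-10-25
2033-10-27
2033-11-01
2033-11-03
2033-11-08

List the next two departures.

2033-11-10, 2033-11-15

Every event lands on a Tuesday or Thursday (gaps cycle 2, 5, 2, 5).
So the schedule is: every Tuesday and Thursday.
Next Thursday: 2033-11-10.
The following Tuesday is 2033-11-15.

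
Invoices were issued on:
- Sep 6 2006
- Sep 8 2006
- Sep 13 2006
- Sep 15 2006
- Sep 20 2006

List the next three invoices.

Every event lands on a Wednesday or Friday (gaps cycle 2, 5, 2, 5).
So the schedule is: every Wednesday and Friday.
The following Friday is Sep 22 2006.
The following Wednesday is Sep 27 2006.
The following Friday is Sep 29 2006.

Sep 22 2006, Sep 27 2006, Sep 29 2006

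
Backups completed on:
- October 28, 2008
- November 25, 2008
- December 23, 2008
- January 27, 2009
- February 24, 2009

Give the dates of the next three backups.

All dates are Tuesdays, 28, 28, 35, 28 days apart.
Specifically, the 4th Tuesday of each month.
March 2009 — 4th Tuesday is March 24, 2009.
April 2009 — 4th Tuesday is April 28, 2009.
May 2009 — 4th Tuesday is May 26, 2009.

March 24, 2009; April 28, 2009; May 26, 2009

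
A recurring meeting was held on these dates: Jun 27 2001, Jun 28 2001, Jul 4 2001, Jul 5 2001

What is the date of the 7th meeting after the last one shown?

The gap pattern 1, 6, 1 repeats every 2 events.
These are the Wednesdays and Thursdays of each week.
The following Wednesday is Jul 11 2001.
Next Thursday: Jul 12 2001.
Next Wednesday: Jul 18 2001.
The following Thursday is Jul 19 2001.
Next Wednesday: Jul 25 2001.
The following Thursday is Jul 26 2001.
Next Wednesday: Aug 1 2001.

Aug 1 2001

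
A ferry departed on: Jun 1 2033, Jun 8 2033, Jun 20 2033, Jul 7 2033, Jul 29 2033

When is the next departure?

Intervals are 7, 12, 17, 22 days — an arithmetic progression with common difference 5.
Next gap: 27 days. Jul 29 2033 + 27 days = Aug 25 2033.

Aug 25 2033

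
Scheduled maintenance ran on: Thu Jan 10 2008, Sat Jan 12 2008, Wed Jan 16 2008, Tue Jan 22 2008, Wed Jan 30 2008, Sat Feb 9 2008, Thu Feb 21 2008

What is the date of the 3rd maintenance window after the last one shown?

Gaps: 2, 4, 6, 8, 10, 12 days — each gap is 2 larger than the previous one.
Next gap: 14 days. Thu Feb 21 2008 + 14 days = Thu Mar 6 2008.
Next gap: 16 days. Thu Mar 6 2008 + 16 days = Sat Mar 22 2008.
Next gap: 18 days. Sat Mar 22 2008 + 18 days = Wed Apr 9 2008.

Wed Apr 9 2008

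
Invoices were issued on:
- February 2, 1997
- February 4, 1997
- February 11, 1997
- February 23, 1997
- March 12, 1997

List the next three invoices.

The spacing grows by 5 each time: 2, 7, 12, 17 days.
Next gap: 22 days. March 12, 1997 + 22 days = April 3, 1997.
Next gap: 27 days. April 3, 1997 + 27 days = April 30, 1997.
Next gap: 32 days. April 30, 1997 + 32 days = June 1, 1997.

April 3, 1997; April 30, 1997; June 1, 1997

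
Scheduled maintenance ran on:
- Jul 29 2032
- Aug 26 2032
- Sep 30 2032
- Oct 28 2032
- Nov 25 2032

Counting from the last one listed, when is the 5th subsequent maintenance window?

Apr 28 2033

Every date is a Thursday; gaps 28, 35, 28, 28 days.
Each is the last Thursday of its month (at least one falls on the 29th or later, ruling out '4th Thursday').
December 2032 ends with Thursday Dec 30 2032.
Last Thursday of January 2033: Jan 27 2033.
Last Thursday of February 2033: Feb 24 2033.
March 2033 ends with Thursday Mar 31 2033.
Last Thursday of April 2033: Apr 28 2033.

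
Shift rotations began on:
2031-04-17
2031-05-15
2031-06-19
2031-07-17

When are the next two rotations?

All dates are Thursdays, 28, 35, 28 days apart.
Specifically, the 3rd Thursday of each month.
August 2031 — 3rd Thursday is 2031-08-21.
September 2031 — 3rd Thursday is 2031-09-18.

2031-08-21, 2031-09-18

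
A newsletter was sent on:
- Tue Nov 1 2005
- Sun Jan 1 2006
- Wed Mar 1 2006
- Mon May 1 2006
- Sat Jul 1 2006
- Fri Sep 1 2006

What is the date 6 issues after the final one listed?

Each date is the 1st; the gaps (61, 59, 61, 61, 62) track the month lengths.
The rule is the 1st of every 2 months.
Next: November 2006 → Wed Nov 1 2006.
January 2007: Mon Jan 1 2007.
Next: March 2007 → Thu Mar 1 2007.
May 2007: Tue May 1 2007.
July 2007: Sun Jul 1 2007.
September 2007: Sat Sep 1 2007.

Sat Sep 1 2007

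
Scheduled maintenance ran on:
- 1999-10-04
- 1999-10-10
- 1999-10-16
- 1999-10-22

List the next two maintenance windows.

Every event comes 6 days after the last (6, 6, 6).
1999-10-22 + 6 days = 1999-10-28.
1999-10-28 + 6 days = 1999-11-03.

1999-10-28, 1999-11-03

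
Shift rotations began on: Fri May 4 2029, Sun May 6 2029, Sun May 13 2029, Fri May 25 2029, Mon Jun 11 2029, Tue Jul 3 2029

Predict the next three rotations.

The spacing grows by 5 each time: 2, 7, 12, 17, 22 days.
Next gap: 27 days. Tue Jul 3 2029 + 27 days = Mon Jul 30 2029.
Next gap: 32 days. Mon Jul 30 2029 + 32 days = Fri Aug 31 2029.
Next gap: 37 days. Fri Aug 31 2029 + 37 days = Sun Oct 7 2029.

Mon Jul 30 2029, Fri Aug 31 2029, Sun Oct 7 2029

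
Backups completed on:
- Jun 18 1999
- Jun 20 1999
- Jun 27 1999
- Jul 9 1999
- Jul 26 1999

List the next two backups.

The spacing grows by 5 each time: 2, 7, 12, 17 days.
Next gap: 22 days. Jul 26 1999 + 22 days = Aug 17 1999.
Next gap: 27 days. Aug 17 1999 + 27 days = Sep 13 1999.

Aug 17 1999, Sep 13 1999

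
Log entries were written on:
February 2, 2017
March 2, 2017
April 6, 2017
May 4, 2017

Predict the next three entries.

June 1, 2017; July 6, 2017; August 3, 2017

Gaps: 28, 35, 28 days — a mix of 28 and 35. Every date is a Thursday.
Each is the 1st Thursday of its month.
1st Thursday of June 2017: June 1, 2017.
1st Thursday of July 2017: July 6, 2017.
1st Thursday of August 2017: August 3, 2017.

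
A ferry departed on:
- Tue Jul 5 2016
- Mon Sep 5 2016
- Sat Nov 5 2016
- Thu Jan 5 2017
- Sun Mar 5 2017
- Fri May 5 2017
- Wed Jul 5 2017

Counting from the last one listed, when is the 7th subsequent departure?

Wed Sep 5 2018

Gaps: 62, 61, 61, 59, 61, 61 days — not constant. Every event is on the 5th of the month.
Pattern: the 5th of every 2 months.
Next: September 2017 → Tue Sep 5 2017.
Next: November 2017 → Sun Nov 5 2017.
Next: January 2018 → Fri Jan 5 2018.
March 2018: Mon Mar 5 2018.
Next: May 2018 → Sat May 5 2018.
Next: July 2018 → Thu Jul 5 2018.
September 2018: Wed Sep 5 2018.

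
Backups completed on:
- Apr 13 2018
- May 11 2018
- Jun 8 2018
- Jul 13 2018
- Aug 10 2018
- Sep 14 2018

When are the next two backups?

Gaps: 28, 28, 35, 28, 35 days — a mix of 28 and 35. Every date is a Friday.
Each is the 2nd Friday of its month.
2nd Friday of October 2018: Oct 12 2018.
November 2018 — 2nd Friday is Nov 9 2018.

Oct 12 2018, Nov 9 2018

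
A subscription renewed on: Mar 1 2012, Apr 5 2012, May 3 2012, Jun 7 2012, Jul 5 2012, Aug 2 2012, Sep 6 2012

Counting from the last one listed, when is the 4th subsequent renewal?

Gaps: 35, 28, 35, 28, 28, 35 days — a mix of 28 and 35. Every date is a Thursday.
Each is the 1st Thursday of its month.
1st Thursday of October 2012: Oct 4 2012.
1st Thursday of November 2012: Nov 1 2012.
December 2012 — 1st Thursday is Dec 6 2012.
1st Thursday of January 2013: Jan 3 2013.

Jan 3 2013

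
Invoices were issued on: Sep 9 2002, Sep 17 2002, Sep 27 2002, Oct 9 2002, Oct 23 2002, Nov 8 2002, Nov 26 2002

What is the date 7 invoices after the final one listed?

Gaps: 8, 10, 12, 14, 16, 18 days — each gap is 2 larger than the previous one.
Next gap: 20 days. Nov 26 2002 + 20 days = Dec 16 2002.
Next gap: 22 days. Dec 16 2002 + 22 days = Jan 7 2003.
Next gap: 24 days. Jan 7 2003 + 24 days = Jan 31 2003.
Next gap: 26 days. Jan 31 2003 + 26 days = Feb 26 2003.
Next gap: 28 days. Feb 26 2003 + 28 days = Mar 26 2003.
Next gap: 30 days. Mar 26 2003 + 30 days = Apr 25 2003.
Next gap: 32 days. Apr 25 2003 + 32 days = May 27 2003.

May 27 2003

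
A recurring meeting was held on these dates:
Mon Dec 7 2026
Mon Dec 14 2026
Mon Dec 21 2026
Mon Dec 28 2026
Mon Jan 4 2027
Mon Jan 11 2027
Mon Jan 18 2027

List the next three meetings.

Every event comes 7 days after the last (7, 7, 7, 7, 7, 7).
Mon Jan 18 2027 + 7 days = Mon Jan 25 2027.
Mon Jan 25 2027 + 7 days = Mon Feb 1 2027.
Mon Feb 1 2027 + 7 days = Mon Feb 8 2027.

Mon Jan 25 2027, Mon Feb 1 2027, Mon Feb 8 2027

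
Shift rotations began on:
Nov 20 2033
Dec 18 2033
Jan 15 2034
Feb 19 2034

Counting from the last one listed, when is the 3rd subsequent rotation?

Gaps: 28, 28, 35 days — a mix of 28 and 35. Every date is a Sunday.
Each is the 3rd Sunday of its month.
March 2034 — 3rd Sunday is Mar 19 2034.
April 2034 — 3rd Sunday is Apr 16 2034.
May 2034 — 3rd Sunday is May 21 2034.

May 21 2034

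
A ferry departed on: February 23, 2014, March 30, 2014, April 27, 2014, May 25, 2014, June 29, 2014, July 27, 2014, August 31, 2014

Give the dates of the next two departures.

September 28, 2014; October 26, 2014

All Sundays; the gaps (35, 28, 28, 35, 28, 35) vary with month length.
This is the last Sunday of each month.
September 2014 ends with Sunday September 28, 2014.
October 2014 ends with Sunday October 26, 2014.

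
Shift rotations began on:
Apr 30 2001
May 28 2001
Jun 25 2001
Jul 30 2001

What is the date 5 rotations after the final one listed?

Dec 31 2001

Every date is a Monday; gaps 28, 28, 35 days.
Each is the last Monday of its month (at least one falls on the 29th or later, ruling out '4th Monday').
Last Monday of August 2001: Aug 27 2001.
Last Monday of September 2001: Sep 24 2001.
Last Monday of October 2001: Oct 29 2001.
November 2001 ends with Monday Nov 26 2001.
Last Monday of December 2001: Dec 31 2001.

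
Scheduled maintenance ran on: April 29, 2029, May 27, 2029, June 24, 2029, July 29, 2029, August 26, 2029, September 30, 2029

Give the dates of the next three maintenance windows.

All Sundays; the gaps (28, 28, 35, 28, 35) vary with month length.
This is the last Sunday of each month.
October 2029 ends with Sunday October 28, 2029.
November 2029 ends with Sunday November 25, 2029.
Last Sunday of December 2029: December 30, 2029.

October 28, 2029; November 25, 2029; December 30, 2029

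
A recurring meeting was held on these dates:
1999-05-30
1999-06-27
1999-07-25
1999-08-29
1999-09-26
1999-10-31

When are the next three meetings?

1999-11-28, 1999-12-26, 2000-01-30

These are Sundays with 28, 28, 35, 28, 35-day gaps.
Each is the final Sunday of its month — 1999-05-30 is past the 28th, so '4th Sunday' doesn't fit.
November 1999 ends with Sunday 1999-11-28.
December 1999 ends with Sunday 1999-12-26.
January 2000 ends with Sunday 2000-01-30.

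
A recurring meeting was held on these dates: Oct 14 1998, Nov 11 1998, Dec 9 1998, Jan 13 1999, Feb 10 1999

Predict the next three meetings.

These are Wednesdays at 28- or 35-day spacing (28, 28, 35, 28).
The pattern: 2nd Wednesday of the month.
2nd Wednesday of March 1999: Mar 10 1999.
2nd Wednesday of April 1999: Apr 14 1999.
2nd Wednesday of May 1999: May 12 1999.

Mar 10 1999, Apr 14 1999, May 12 1999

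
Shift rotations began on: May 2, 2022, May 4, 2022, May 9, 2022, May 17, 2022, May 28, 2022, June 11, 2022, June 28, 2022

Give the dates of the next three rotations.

July 18, 2022; August 10, 2022; September 5, 2022

The spacing grows by 3 each time: 2, 5, 8, 11, 14, 17 days.
Next gap: 20 days. June 28, 2022 + 20 days = July 18, 2022.
Next gap: 23 days. July 18, 2022 + 23 days = August 10, 2022.
Next gap: 26 days. August 10, 2022 + 26 days = September 5, 2022.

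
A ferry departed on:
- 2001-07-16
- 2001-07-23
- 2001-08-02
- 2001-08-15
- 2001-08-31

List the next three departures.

The spacing grows by 3 each time: 7, 10, 13, 16 days.
Next gap: 19 days. 2001-08-31 + 19 days = 2001-09-19.
Next gap: 22 days. 2001-09-19 + 22 days = 2001-10-11.
Next gap: 25 days. 2001-10-11 + 25 days = 2001-11-05.

2001-09-19, 2001-10-11, 2001-11-05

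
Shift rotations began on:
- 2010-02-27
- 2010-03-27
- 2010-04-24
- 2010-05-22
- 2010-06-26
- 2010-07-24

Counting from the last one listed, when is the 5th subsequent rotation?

2010-12-25

These are Saturdays at 28- or 35-day spacing (28, 28, 28, 35, 28).
The pattern: 4th Saturday of the month.
August 2010 — 4th Saturday is 2010-08-28.
4th Saturday of September 2010: 2010-09-25.
4th Saturday of October 2010: 2010-10-23.
November 2010 — 4th Saturday is 2010-11-27.
December 2010 — 4th Saturday is 2010-12-25.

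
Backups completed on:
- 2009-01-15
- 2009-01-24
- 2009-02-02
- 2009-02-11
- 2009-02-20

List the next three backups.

Gaps between consecutive events: 9, 9, 9, 9 days — a constant 9-day interval.
2009-02-20 + 9 days = 2009-03-01.
2009-03-01 + 9 days = 2009-03-10.
2009-03-10 + 9 days = 2009-03-19.

2009-03-01, 2009-03-10, 2009-03-19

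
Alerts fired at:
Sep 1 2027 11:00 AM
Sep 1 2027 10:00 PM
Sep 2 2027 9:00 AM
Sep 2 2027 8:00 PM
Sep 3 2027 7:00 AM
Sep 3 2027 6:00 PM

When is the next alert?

Sep 4 2027 5:00 AM

Gaps: 11, 11, 11, 11, 11 hours — each event is 11 hours after the previous one.
Sep 3 2027 6:00 PM + 11 h = Sep 4 2027 5:00 AM.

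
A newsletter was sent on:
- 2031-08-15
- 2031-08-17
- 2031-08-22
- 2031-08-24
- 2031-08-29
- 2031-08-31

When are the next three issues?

2031-09-05, 2031-09-07, 2031-09-12

Gaps: 2, 5, 2, 5, 2 days — not constant, but cyclic with period 2.
The events fall on every Friday and Sunday.
The following Friday is 2031-09-05.
The following Sunday is 2031-09-07.
The following Friday is 2031-09-12.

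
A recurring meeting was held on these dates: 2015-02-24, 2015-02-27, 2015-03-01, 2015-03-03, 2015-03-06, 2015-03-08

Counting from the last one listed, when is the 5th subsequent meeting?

2015-03-20

Gaps: 3, 2, 2, 3, 2 days — not constant, but cyclic with period 3.
The events fall on every Tuesday, Friday and Sunday.
Next Tuesday: 2015-03-10.
Next Friday: 2015-03-13.
The following Sunday is 2015-03-15.
The following Tuesday is 2015-03-17.
Next Friday: 2015-03-20.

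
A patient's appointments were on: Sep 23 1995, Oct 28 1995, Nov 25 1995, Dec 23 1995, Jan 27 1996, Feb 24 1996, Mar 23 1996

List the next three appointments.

Apr 27 1996, May 25 1996, Jun 22 1996

These are Saturdays at 28- or 35-day spacing (35, 28, 28, 35, 28, 28).
The pattern: 4th Saturday of the month.
4th Saturday of April 1996: Apr 27 1996.
4th Saturday of May 1996: May 25 1996.
June 1996 — 4th Saturday is Jun 22 1996.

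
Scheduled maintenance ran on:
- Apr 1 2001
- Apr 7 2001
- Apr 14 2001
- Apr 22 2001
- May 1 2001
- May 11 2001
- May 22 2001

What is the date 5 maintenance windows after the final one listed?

The spacing grows by 1 each time: 6, 7, 8, 9, 10, 11 days.
Next gap: 12 days. May 22 2001 + 12 days = Jun 3 2001.
Next gap: 13 days. Jun 3 2001 + 13 days = Jun 16 2001.
Next gap: 14 days. Jun 16 2001 + 14 days = Jun 30 2001.
Next gap: 15 days. Jun 30 2001 + 15 days = Jul 15 2001.
Next gap: 16 days. Jul 15 2001 + 16 days = Jul 31 2001.

Jul 31 2001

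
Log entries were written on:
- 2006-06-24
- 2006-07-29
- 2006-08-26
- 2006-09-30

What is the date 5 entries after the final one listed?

2007-02-24

These are Saturdays with 35, 28, 35-day gaps.
Each is the final Saturday of its month — 2006-07-29 is past the 28th, so '4th Saturday' doesn't fit.
October 2006 ends with Saturday 2006-10-28.
November 2006 ends with Saturday 2006-11-25.
Last Saturday of December 2006: 2006-12-30.
January 2007 ends with Saturday 2007-01-27.
February 2007 ends with Saturday 2007-02-24.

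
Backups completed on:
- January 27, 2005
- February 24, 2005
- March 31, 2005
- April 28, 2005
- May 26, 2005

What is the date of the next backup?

June 30, 2005

All Thursdays; the gaps (28, 35, 28, 28) vary with month length.
This is the last Thursday of each month.
June 2005 ends with Thursday June 30, 2005.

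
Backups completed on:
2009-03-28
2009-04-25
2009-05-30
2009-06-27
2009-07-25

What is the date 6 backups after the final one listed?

2010-01-30

These are Saturdays with 28, 35, 28, 28-day gaps.
Each is the final Saturday of its month — 2009-05-30 is past the 28th, so '4th Saturday' doesn't fit.
August 2009 ends with Saturday 2009-08-29.
Last Saturday of September 2009: 2009-09-26.
October 2009 ends with Saturday 2009-10-31.
Last Saturday of November 2009: 2009-11-28.
Last Saturday of December 2009: 2009-12-26.
Last Saturday of January 2010: 2010-01-30.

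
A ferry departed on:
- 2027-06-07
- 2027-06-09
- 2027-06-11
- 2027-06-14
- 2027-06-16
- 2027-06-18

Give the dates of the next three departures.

The gap pattern 2, 2, 3, 2, 2 repeats every 3 events.
These are the Mondays, Wednesdays and Fridays of each week.
The following Monday is 2027-06-21.
Next Wednesday: 2027-06-23.
Next Friday: 2027-06-25.

2027-06-21, 2027-06-23, 2027-06-25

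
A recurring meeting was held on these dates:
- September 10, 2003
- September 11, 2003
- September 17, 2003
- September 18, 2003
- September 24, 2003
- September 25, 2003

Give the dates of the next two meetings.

October 1, 2003; October 2, 2003

The gap pattern 1, 6, 1, 6, 1 repeats every 2 events.
These are the Wednesdays and Thursdays of each week.
The following Wednesday is October 1, 2003.
The following Thursday is October 2, 2003.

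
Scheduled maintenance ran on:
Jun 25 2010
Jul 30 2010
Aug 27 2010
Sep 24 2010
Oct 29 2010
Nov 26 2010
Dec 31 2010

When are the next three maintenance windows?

These are Fridays with 35, 28, 28, 35, 28, 35-day gaps.
Each is the final Friday of its month — Jul 30 2010 is past the 28th, so '4th Friday' doesn't fit.
January 2011 ends with Friday Jan 28 2011.
February 2011 ends with Friday Feb 25 2011.
Last Friday of March 2011: Mar 25 2011.

Jan 28 2011, Feb 25 2011, Mar 25 2011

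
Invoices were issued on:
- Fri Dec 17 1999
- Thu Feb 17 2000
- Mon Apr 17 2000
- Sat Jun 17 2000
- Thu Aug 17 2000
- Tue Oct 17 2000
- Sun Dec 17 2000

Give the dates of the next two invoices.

Each date is the 17th; the gaps (62, 60, 61, 61, 61, 61) track the month lengths.
The rule is the 17th of every 2 months.
February 2001: Sat Feb 17 2001.
April 2001: Tue Apr 17 2001.

Sat Feb 17 2001, Tue Apr 17 2001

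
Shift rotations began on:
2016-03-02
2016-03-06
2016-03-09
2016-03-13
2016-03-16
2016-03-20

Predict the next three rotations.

2016-03-23, 2016-03-27, 2016-03-30

Gaps: 4, 3, 4, 3, 4 days — not constant, but cyclic with period 2.
The events fall on every Wednesday and Sunday.
The following Wednesday is 2016-03-23.
Next Sunday: 2016-03-27.
Next Wednesday: 2016-03-30.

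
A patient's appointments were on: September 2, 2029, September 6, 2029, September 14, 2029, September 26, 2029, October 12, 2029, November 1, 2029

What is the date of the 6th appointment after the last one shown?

May 24, 2030

Intervals are 4, 8, 12, 16, 20 days — an arithmetic progression with common difference 4.
Next gap: 24 days. November 1, 2029 + 24 days = November 25, 2029.
Next gap: 28 days. November 25, 2029 + 28 days = December 23, 2029.
Next gap: 32 days. December 23, 2029 + 32 days = January 24, 2030.
Next gap: 36 days. January 24, 2030 + 36 days = March 1, 2030.
Next gap: 40 days. March 1, 2030 + 40 days = April 10, 2030.
Next gap: 44 days. April 10, 2030 + 44 days = May 24, 2030.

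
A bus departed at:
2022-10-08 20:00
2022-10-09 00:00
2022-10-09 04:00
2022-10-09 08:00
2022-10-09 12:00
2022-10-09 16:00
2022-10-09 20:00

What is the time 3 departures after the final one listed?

2022-10-10 08:00

The interval is a steady 4 hours (4, 4, 4, 4, 4, 4).
2022-10-09 20:00 + 4 h = 2022-10-10 00:00.
2022-10-10 00:00 + 4 h = 2022-10-10 04:00.
2022-10-10 04:00 + 4 h = 2022-10-10 08:00.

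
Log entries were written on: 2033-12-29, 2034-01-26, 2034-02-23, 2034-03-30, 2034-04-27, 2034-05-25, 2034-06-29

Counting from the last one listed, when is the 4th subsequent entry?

2034-10-26

Every date is a Thursday; gaps 28, 28, 35, 28, 28, 35 days.
Each is the last Thursday of its month (at least one falls on the 29th or later, ruling out '4th Thursday').
July 2034 ends with Thursday 2034-07-27.
Last Thursday of August 2034: 2034-08-31.
September 2034 ends with Thursday 2034-09-28.
October 2034 ends with Thursday 2034-10-26.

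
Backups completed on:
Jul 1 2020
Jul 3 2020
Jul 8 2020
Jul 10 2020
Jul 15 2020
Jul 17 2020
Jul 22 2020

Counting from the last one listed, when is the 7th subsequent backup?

Aug 14 2020

Gaps: 2, 5, 2, 5, 2, 5 days — not constant, but cyclic with period 2.
The events fall on every Wednesday and Friday.
The following Friday is Jul 24 2020.
Next Wednesday: Jul 29 2020.
Next Friday: Jul 31 2020.
Next Wednesday: Aug 5 2020.
The following Friday is Aug 7 2020.
The following Wednesday is Aug 12 2020.
Next Friday: Aug 14 2020.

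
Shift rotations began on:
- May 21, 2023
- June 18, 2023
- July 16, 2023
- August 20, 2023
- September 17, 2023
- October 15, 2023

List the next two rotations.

All dates are Sundays, 28, 28, 35, 28, 28 days apart.
Specifically, the 3rd Sunday of each month.
3rd Sunday of November 2023: November 19, 2023.
December 2023 — 3rd Sunday is December 17, 2023.

November 19, 2023; December 17, 2023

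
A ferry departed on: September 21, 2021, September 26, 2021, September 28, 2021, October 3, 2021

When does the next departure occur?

October 5, 2021

The gap pattern 5, 2, 5 repeats every 2 events.
These are the Tuesdays and Sundays of each week.
Next Tuesday: October 5, 2021.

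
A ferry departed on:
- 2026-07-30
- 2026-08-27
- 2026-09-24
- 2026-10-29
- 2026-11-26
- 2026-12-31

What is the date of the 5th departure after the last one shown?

2027-05-27

All Thursdays; the gaps (28, 28, 35, 28, 35) vary with month length.
This is the last Thursday of each month.
Last Thursday of January 2027: 2027-01-28.
February 2027 ends with Thursday 2027-02-25.
Last Thursday of March 2027: 2027-03-25.
Last Thursday of April 2027: 2027-04-29.
May 2027 ends with Thursday 2027-05-27.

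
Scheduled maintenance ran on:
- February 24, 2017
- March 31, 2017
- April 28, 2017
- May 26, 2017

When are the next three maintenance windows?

These are Fridays with 35, 28, 28-day gaps.
Each is the final Friday of its month — March 31, 2017 is past the 28th, so '4th Friday' doesn't fit.
June 2017 ends with Friday June 30, 2017.
July 2017 ends with Friday July 28, 2017.
August 2017 ends with Friday August 25, 2017.

June 30, 2017; July 28, 2017; August 25, 2017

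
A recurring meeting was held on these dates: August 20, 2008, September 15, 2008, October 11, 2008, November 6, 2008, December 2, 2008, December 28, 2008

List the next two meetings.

January 23, 2009; February 18, 2009

The spacing is 26, 26, 26, 26, 26 days — always 26 days.
December 28, 2008 + 26 days = January 23, 2009.
January 23, 2009 + 26 days = February 18, 2009.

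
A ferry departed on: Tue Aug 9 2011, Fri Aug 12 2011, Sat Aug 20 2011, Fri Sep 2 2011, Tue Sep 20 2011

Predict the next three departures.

Thu Oct 13 2011, Thu Nov 10 2011, Tue Dec 13 2011

Gaps: 3, 8, 13, 18 days — each gap is 5 larger than the previous one.
Next gap: 23 days. Tue Sep 20 2011 + 23 days = Thu Oct 13 2011.
Next gap: 28 days. Thu Oct 13 2011 + 28 days = Thu Nov 10 2011.
Next gap: 33 days. Thu Nov 10 2011 + 33 days = Tue Dec 13 2011.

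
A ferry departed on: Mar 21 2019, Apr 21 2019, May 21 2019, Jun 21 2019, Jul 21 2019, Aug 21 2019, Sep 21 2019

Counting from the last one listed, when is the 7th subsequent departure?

Apr 21 2020

Gaps: 31, 30, 31, 30, 31, 31 days — not constant. Every event is on the 21st of the month.
Pattern: the 21st of each month.
Next: October 2019 → Oct 21 2019.
Next: November 2019 → Nov 21 2019.
Next: December 2019 → Dec 21 2019.
January 2020: Jan 21 2020.
February 2020: Feb 21 2020.
March 2020: Mar 21 2020.
April 2020: Apr 21 2020.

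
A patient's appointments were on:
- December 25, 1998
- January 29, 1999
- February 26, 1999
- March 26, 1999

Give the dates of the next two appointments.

April 30, 1999; May 28, 1999

All Fridays; the gaps (35, 28, 28) vary with month length.
This is the last Friday of each month.
Last Friday of April 1999: April 30, 1999.
Last Friday of May 1999: May 28, 1999.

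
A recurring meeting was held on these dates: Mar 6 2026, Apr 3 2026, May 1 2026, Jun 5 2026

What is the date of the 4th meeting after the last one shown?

Oct 2 2026

All dates are Fridays, 28, 28, 35 days apart.
Specifically, the 1st Friday of each month.
1st Friday of July 2026: Jul 3 2026.
1st Friday of August 2026: Aug 7 2026.
1st Friday of September 2026: Sep 4 2026.
1st Friday of October 2026: Oct 2 2026.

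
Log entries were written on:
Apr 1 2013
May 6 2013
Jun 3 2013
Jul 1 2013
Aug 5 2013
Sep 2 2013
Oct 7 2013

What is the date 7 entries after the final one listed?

May 5 2014

These are Mondays at 28- or 35-day spacing (35, 28, 28, 35, 28, 35).
The pattern: 1st Monday of the month.
1st Monday of November 2013: Nov 4 2013.
1st Monday of December 2013: Dec 2 2013.
January 2014 — 1st Monday is Jan 6 2014.
February 2014 — 1st Monday is Feb 3 2014.
1st Monday of March 2014: Mar 3 2014.
1st Monday of April 2014: Apr 7 2014.
1st Monday of May 2014: May 5 2014.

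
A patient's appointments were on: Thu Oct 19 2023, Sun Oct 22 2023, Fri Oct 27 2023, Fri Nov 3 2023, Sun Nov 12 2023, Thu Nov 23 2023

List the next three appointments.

Wed Dec 6 2023, Thu Dec 21 2023, Sun Jan 7 2024

Gaps: 3, 5, 7, 9, 11 days — each gap is 2 larger than the previous one.
Next gap: 13 days. Thu Nov 23 2023 + 13 days = Wed Dec 6 2023.
Next gap: 15 days. Wed Dec 6 2023 + 15 days = Thu Dec 21 2023.
Next gap: 17 days. Thu Dec 21 2023 + 17 days = Sun Jan 7 2024.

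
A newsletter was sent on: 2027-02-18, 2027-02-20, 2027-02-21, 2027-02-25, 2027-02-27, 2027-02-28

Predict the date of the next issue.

Gaps: 2, 1, 4, 2, 1 days — not constant, but cyclic with period 3.
The events fall on every Thursday, Saturday and Sunday.
Next Thursday: 2027-03-04.

2027-03-04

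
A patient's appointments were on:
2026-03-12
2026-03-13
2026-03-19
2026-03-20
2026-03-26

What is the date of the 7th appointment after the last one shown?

2026-04-17

The gap pattern 1, 6, 1, 6 repeats every 2 events.
These are the Thursdays and Fridays of each week.
Next Friday: 2026-03-27.
The following Thursday is 2026-04-02.
Next Friday: 2026-04-03.
Next Thursday: 2026-04-09.
The following Friday is 2026-04-10.
The following Thursday is 2026-04-16.
Next Friday: 2026-04-17.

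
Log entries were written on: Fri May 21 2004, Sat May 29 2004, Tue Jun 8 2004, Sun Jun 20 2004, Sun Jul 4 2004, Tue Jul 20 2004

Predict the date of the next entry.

Sat Aug 7 2004

Intervals are 8, 10, 12, 14, 16 days — an arithmetic progression with common difference 2.
Next gap: 18 days. Tue Jul 20 2004 + 18 days = Sat Aug 7 2004.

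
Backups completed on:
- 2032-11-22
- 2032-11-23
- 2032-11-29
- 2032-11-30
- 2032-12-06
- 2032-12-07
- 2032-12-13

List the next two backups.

The gap pattern 1, 6, 1, 6, 1, 6 repeats every 2 events.
These are the Mondays and Tuesdays of each week.
Next Tuesday: 2032-12-14.
The following Monday is 2032-12-20.

2032-12-14, 2032-12-20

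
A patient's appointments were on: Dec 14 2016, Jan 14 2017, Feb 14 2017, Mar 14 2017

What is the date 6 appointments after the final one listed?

Sep 14 2017

Gaps: 31, 31, 28 days — not constant. Every event is on the 14th of the month.
Pattern: the 14th of each month.
April 2017: Apr 14 2017.
May 2017: May 14 2017.
June 2017: Jun 14 2017.
July 2017: Jul 14 2017.
Next: August 2017 → Aug 14 2017.
September 2017: Sep 14 2017.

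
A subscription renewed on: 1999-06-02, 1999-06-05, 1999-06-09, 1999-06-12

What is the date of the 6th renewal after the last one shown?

Every event lands on a Wednesday or Saturday (gaps cycle 3, 4, 3).
So the schedule is: every Wednesday and Saturday.
The following Wednesday is 1999-06-16.
Next Saturday: 1999-06-19.
The following Wednesday is 1999-06-23.
Next Saturday: 1999-06-26.
The following Wednesday is 1999-06-30.
Next Saturday: 1999-07-03.

1999-07-03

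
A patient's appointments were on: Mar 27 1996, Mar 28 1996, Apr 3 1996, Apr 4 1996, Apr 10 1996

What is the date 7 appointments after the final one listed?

Every event lands on a Wednesday or Thursday (gaps cycle 1, 6, 1, 6).
So the schedule is: every Wednesday and Thursday.
Next Thursday: Apr 11 1996.
Next Wednesday: Apr 17 1996.
Next Thursday: Apr 18 1996.
The following Wednesday is Apr 24 1996.
Next Thursday: Apr 25 1996.
Next Wednesday: May 1 1996.
Next Thursday: May 2 1996.

May 2 1996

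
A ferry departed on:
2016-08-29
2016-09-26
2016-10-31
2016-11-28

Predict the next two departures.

2016-12-26, 2017-01-30

Every date is a Monday; gaps 28, 35, 28 days.
Each is the last Monday of its month (at least one falls on the 29th or later, ruling out '4th Monday').
December 2016 ends with Monday 2016-12-26.
Last Monday of January 2017: 2017-01-30.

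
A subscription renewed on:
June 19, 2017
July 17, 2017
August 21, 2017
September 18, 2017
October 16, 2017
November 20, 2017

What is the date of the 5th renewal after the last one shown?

April 16, 2018

These are Mondays at 28- or 35-day spacing (28, 35, 28, 28, 35).
The pattern: 3rd Monday of the month.
3rd Monday of December 2017: December 18, 2017.
January 2018 — 3rd Monday is January 15, 2018.
3rd Monday of February 2018: February 19, 2018.
3rd Monday of March 2018: March 19, 2018.
3rd Monday of April 2018: April 16, 2018.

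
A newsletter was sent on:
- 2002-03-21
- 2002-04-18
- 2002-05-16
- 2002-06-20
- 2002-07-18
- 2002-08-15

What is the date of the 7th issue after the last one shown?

Gaps: 28, 28, 35, 28, 28 days — a mix of 28 and 35. Every date is a Thursday.
Each is the 3rd Thursday of its month.
3rd Thursday of September 2002: 2002-09-19.
October 2002 — 3rd Thursday is 2002-10-17.
November 2002 — 3rd Thursday is 2002-11-21.
December 2002 — 3rd Thursday is 2002-12-19.
3rd Thursday of January 2003: 2003-01-16.
3rd Thursday of February 2003: 2003-02-20.
3rd Thursday of March 2003: 2003-03-20.

2003-03-20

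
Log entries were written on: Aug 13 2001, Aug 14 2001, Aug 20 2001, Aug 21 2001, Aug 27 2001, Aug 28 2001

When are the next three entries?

Sep 3 2001, Sep 4 2001, Sep 10 2001

The gap pattern 1, 6, 1, 6, 1 repeats every 2 events.
These are the Mondays and Tuesdays of each week.
Next Monday: Sep 3 2001.
Next Tuesday: Sep 4 2001.
Next Monday: Sep 10 2001.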